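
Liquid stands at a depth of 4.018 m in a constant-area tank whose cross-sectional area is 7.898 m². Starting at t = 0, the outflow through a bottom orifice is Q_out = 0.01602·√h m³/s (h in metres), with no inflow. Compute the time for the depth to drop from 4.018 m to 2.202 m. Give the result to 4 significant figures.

513.3 s

With no inflow, A dh/dt = −0.01602 √h.
This is separable: 2 d(√h)/dt = −0.01602/A, so √h = √h₀ − (0.01602/(2A)) t.
t = 2A(√h₀ − √h)/0.01602 = 2·7.898·(√4.018 − √2.202)/0.01602
  = 15.7960 × (2.00449 − 1.48391) / 0.01602 = 513.302 s.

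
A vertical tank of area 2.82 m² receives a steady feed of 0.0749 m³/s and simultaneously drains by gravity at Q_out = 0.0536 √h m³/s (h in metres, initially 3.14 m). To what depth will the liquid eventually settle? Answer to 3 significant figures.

1.95 m

A dh/dt = Q_in − 0.0536 √h. Steady state requires inflow = outflow:
Q_in = 0.0536 √h_ss ⇒ √h_ss = 0.0749/0.0536 = 1.3974.
h_ss = 1.3974² = 1.9527 m. (Since h₀ = 3.14 m > h_ss, the level will fall toward this value.)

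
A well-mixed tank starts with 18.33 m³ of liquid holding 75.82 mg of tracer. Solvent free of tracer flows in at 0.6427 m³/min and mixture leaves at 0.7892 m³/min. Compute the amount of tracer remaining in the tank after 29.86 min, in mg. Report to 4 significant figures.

Let m(t) be the amount of tracer. Volume: V(t) = V₀ + (Q_in − Q_out) t = 18.33 − 0.146500 t; V(29.86) = 13.9555 m³.
Species balance (pure solvent in): dm/dt = −Q_out · m/V(t).
dm/m = −Q_out dt/(V₀ − 0.146500 t); integrating gives ln(m/m₀) = −(Q_out/(Q_in−Q_out)) ln(V/V₀).
m = m₀ (V₀/V)^(Q_out/(Q_in−Q_out)) = 75.82 × (18.33/13.9555)^(-5.38703) = 17.4530 mg.

17.45 mg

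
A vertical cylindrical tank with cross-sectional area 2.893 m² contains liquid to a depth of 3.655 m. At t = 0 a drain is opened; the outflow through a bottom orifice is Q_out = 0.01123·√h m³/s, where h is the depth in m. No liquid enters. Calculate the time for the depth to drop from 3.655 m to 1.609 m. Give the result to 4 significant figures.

331.5 s

Accumulation of liquid (constant cross-section A): A dh/dt = −0.01123 √h.
This is separable: 2 d(√h)/dt = −0.01123/A, so √h = √h₀ − (0.01123/(2A)) t.
t = 2A(√h₀ − √h)/0.01123 = 2·2.893·(√3.655 − √1.609)/0.01123
  = 5.78600 × (1.91181 − 1.26846) / 0.01123 = 331.467 s.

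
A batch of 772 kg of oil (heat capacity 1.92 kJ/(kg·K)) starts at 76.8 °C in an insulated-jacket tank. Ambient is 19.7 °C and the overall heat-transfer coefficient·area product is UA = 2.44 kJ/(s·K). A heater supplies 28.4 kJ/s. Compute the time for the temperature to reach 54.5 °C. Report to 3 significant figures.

410 s

Heat balance on the well-mixed liquid: M c_p dT/dt = −UA(T − T_amb) + Q̇.
τ = M c_p/UA = 607.48 s; T_ss = T_amb + Q̇/UA = 19.7 + 28.4/2.44 = 31.339 °C.
T(t) = T_ss + (T₀ − T_ss)e^(−t/τ); set T = 54.5:
t = −τ ln[(T − T_ss)/(T₀ − T_ss)] = −607.48 · ln(0.50947) = 409.68 s.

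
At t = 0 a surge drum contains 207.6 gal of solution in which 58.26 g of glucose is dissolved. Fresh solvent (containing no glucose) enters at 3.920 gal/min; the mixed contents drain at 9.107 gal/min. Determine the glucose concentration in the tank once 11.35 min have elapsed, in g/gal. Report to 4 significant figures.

0.2181 g/gal

Let m(t) be the amount of glucose. Volume: V(t) = V₀ + (Q_in − Q_out) t = 207.6 − 5.18700 t; V(11.35) = 148.728 gal.
Solute balance: dm/dt = 0 − Q_out C = −Q_out m/V(t).
Separate: dm/m = −Q_out dt/V(t) ⇒ ln(m/m₀) = −(Q_out/(Q_in−Q_out)) ln(V/V₀).
m = m₀ (V₀/V)^(Q_out/(Q_in−Q_out)) = 58.26 × (207.6/148.728)^(-1.75574) = 32.4397 g.
C = m/V = 32.4397/148.728 = 0.218115 g/gal.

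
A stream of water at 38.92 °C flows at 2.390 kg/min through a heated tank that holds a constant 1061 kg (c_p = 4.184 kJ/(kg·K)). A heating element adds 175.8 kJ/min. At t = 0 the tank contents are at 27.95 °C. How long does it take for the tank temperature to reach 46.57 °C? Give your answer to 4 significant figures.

M c_p dT/dt = ṁ c_p (T_in − T) + Q̇.
τ = M/ṁ = 443.933 min; T_ss = T_in + Q̇/(ṁ c_p) = 56.5004 °C.
T(t) = T_ss + (T₀ − T_ss) e^(−t/τ). Set T = 46.57:
e^(−t/τ) = (46.57 − 56.5004)/(27.95 − 56.5004) = 0.347820
t = −443.933 · ln(0.347820) = 468.824 min.

468.8 min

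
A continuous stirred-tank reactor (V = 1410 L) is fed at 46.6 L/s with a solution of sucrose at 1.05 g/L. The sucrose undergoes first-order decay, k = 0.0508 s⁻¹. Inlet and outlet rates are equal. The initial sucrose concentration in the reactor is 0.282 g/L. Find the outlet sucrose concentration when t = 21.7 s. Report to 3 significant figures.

0.392 g/L

V dC/dt = Q(C_in − C) − k V C.
dC/dt = (Q/V) C_in − (Q/V + k) C; effective rate a = Q/V + k = 0.033050 + 0.0508 = 0.083850 s⁻¹.
C_ss = Q C_in/(Q + kV) = 0.41386 g/L; C(t) = C_ss + (C₀ − C_ss) e^(−a t).
C(21.7) = 0.41386 + (-0.13186)·e^(−0.083850·21.7) = 0.41386 + (-0.13186)·0.16210 = 0.39249 g/L.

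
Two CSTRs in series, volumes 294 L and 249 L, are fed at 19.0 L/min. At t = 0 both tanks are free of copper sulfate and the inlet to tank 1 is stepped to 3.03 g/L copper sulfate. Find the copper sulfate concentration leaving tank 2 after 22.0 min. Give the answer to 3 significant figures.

Species balance on tank i: dCᵢ/dt = (Cᵢ₋₁ − Cᵢ)/τᵢ with τᵢ = Vᵢ/Q.
τ₁ = 294/19.0 = 15.474 min; τ₂ = 249/19.0 = 13.105 min.
Tank 1: C₁ = C_in(1 − e^(−t/τ₁)). Tank 2 (τ₁ ≠ τ₂): C₂ = C_in[1 − (τ₁ e^(−t/τ₁) − τ₂ e^(−t/τ₂))/(τ₁ − τ₂)].
At t = 22.0: e^(−t/τ₁) = 0.24129, e^(−t/τ₂) = 0.18661.
C₂ = 3.03·[1 − (15.474·0.24129 − 13.105·0.18661)/(2.3684)] = 3.03·0.45619 = 1.3822 g/L.

1.38 g/L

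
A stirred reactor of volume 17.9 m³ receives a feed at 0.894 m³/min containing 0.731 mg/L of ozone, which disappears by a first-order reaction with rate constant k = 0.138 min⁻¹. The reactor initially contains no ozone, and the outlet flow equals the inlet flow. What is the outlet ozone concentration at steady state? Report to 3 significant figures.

V dC/dt = Q(C_in − C) − k V C.
Steady state (dC/dt = 0): C_ss = Q C_in/(Q + kV) = C_in/(1 + kV/Q).
C_ss = 0.894·0.731/(0.894 + 0.138·17.9) = 0.65351/3.3642 = 0.19426 mg/L.

0.194 mg/L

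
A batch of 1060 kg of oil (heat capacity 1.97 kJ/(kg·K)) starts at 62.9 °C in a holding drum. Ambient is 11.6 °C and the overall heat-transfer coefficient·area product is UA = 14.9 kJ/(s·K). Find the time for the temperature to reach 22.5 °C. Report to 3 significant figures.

217 s

First-law balance (no shaft work): M c_p dT/dt = −UA(T − T_amb).
τ = M c_p/UA = 140.15 s; T_ss = T_amb = 11.600 °C.
T(t) = T_ss + (T₀ − T_ss)e^(−t/τ); set T = 22.5:
t = −τ ln[(T − T_ss)/(T₀ − T_ss)] = −140.15 · ln(0.21248) = 217.08 s.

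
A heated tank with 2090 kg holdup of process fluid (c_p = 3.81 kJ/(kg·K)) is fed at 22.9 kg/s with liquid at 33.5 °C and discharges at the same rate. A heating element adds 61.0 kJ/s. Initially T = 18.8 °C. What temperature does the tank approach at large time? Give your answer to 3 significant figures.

34.2 °C

M c_p dT/dt = ṁ c_p (T_in − T) + Q̇.
At steady state dT/dt = 0 ⇒ T_ss = T_in + Q̇/(ṁ c_p) = 33.5 + 61.0/(22.9·3.81) = 34.199 °C.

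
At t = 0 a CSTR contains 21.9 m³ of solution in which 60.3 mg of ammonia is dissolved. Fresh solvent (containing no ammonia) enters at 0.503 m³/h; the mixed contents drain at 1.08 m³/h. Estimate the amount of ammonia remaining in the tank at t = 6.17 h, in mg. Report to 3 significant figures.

43.3 mg

Total volume: dV/dt = Q_in − Q_out = -0.57700 m³/h, so V(t) = 21.9 − 0.57700 t and V(6.17) = 18.340 m³.
Solute balance: dm/dt = 0 − Q_out C = −Q_out m/V(t).
dm/m = −Q_out dt/(V₀ − 0.57700 t); integrating gives ln(m/m₀) = −(Q_out/(Q_in−Q_out)) ln(V/V₀).
m = m₀ (V₀/V)^(Q_out/(Q_in−Q_out)) = 60.3 × (21.9/18.340)^(-1.8718) = 43.262 mg.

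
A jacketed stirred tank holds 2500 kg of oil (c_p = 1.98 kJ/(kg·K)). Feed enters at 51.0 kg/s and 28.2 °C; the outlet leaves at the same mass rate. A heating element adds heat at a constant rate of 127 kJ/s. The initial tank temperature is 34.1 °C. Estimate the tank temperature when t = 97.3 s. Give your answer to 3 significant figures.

First-law balance (no shaft work): M c_p dT/dt = ṁ c_p (T_in − T) + 127.
Rearrange: dT/dt = (T_ss − T)/τ with τ = M/ṁ = 49.020 s and T_ss = T_in + Q̇/(ṁ c_p) = 29.458 °C.
This is linear first-order; T(t) = T_ss + (T₀ − T_ss) e^(−t/τ).
T(97.3) = 29.458 + (4.6423)·e^(−97.3/49.020) = 29.458 + (4.6423)·0.13739 = 30.095 °C.

30.1 °C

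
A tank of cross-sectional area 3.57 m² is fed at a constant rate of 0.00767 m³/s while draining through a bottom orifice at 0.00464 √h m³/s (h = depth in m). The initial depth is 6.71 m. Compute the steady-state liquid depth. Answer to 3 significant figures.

2.73 m

A dh/dt = Q_in − 0.00464 √h. Steady state requires inflow = outflow:
Q_in = 0.00464 √h_ss ⇒ √h_ss = 0.00767/0.00464 = 1.6530.
h_ss = 1.6530² = 2.7325 m. (Since h₀ = 6.71 m > h_ss, the level will fall toward this value.)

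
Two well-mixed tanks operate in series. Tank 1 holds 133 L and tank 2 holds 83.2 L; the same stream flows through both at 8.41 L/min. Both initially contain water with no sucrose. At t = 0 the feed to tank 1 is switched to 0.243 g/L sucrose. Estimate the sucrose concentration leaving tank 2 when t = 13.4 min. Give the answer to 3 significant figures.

Species balance on tank i: dCᵢ/dt = (Cᵢ₋₁ − Cᵢ)/τᵢ with τᵢ = Vᵢ/Q.
τ₁ = 133/8.41 = 15.815 min; τ₂ = 83.2/8.41 = 9.8930 min.
Tank 1: C₁ = C_in(1 − e^(−t/τ₁)). Tank 2 (τ₁ ≠ τ₂): C₂ = C_in[1 − (τ₁ e^(−t/τ₁) − τ₂ e^(−t/τ₂))/(τ₁ − τ₂)].
At t = 13.4: e^(−t/τ₁) = 0.42856, e^(−t/τ₂) = 0.25808.
C₂ = 0.243·[1 − (15.815·0.42856 − 9.8930·0.25808)/(5.9215)] = 0.243·0.28662 = 0.069648 g/L.

0.0696 g/L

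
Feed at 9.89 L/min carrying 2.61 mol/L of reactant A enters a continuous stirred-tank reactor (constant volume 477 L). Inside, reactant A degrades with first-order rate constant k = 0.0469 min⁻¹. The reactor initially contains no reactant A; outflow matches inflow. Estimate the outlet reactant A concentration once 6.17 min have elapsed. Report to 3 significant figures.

V dC/dt = Q(C_in − C) − k V C.
dC/dt = (Q/V) C_in − (Q/V + k) C; effective rate a = Q/V + k = 0.020734 + 0.0469 = 0.067634 min⁻¹.
C_ss = Q C_in/(Q + kV) = 0.80012 mol/L; C(t) = C_ss + (C₀ − C_ss) e^(−a t).
C(6.17) = 0.80012 + (-0.80012)·e^(−0.067634·6.17) = 0.80012 + (-0.80012)·0.65882 = 0.27298 mol/L.

0.273 mol/L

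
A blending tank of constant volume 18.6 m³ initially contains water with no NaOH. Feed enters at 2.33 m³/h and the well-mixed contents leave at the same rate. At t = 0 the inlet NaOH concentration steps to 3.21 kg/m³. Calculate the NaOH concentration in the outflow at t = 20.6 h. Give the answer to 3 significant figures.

2.97 kg/m³

Unsteady species balance (constant V, well mixed): V dC/dt = Q(C_in − C).
Rewrite as dC/dt + C/τ = C_in/τ, τ = V/Q = 7.9828 h.
C approaches C_in exponentially: C(t) = C_in + (C₀ − C_in) e^(−t/τ).
C(20.6) = 3.21 + (0 − 3.21)·e^(−20.6/7.9828) = 3.21 + (-3.2100)·0.075733 = 2.9669 kg/m³.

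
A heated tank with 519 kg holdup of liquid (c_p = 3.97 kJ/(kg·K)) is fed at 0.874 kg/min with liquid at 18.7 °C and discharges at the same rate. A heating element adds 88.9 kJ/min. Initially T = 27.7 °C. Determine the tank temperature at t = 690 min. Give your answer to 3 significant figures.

M c_p dT/dt = ṁ c_p (T_in − T) + Q̇.
τ = M/ṁ = 593.82 min; T_ss = T_in + Q̇/(ṁ c_p) = 18.7 + 88.9/(0.874·3.97) = 44.321 °C.
This is linear first-order; T(t) = T_ss + (T₀ − T_ss) e^(−t/τ).
T(690) = 44.321 + (-16.621)·e^(−690/593.82) = 44.321 + (-16.621)·0.31287 = 39.121 °C.

39.1 °C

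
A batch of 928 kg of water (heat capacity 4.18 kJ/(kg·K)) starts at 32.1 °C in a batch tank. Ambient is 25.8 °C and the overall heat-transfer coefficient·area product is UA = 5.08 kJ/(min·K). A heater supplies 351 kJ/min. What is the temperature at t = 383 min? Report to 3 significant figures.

56.9 °C

Lumped-capacitance energy balance: M c_p dT/dt = UA(T_amb − T) + Q̇.
dT/dt = (T_ss − T)/τ with T_ss = T_amb + Q̇/UA = 25.8 + 351/5.08 = 94.894 °C, τ = M c_p/UA = 928·4.18/5.08 = 763.59 min.
T approaches T_ss exponentially: T(t) = T_ss + (T₀ − T_ss) e^(−t/τ).
T(383) = 94.894 + (-62.794)·0.60557 = 56.868 °C.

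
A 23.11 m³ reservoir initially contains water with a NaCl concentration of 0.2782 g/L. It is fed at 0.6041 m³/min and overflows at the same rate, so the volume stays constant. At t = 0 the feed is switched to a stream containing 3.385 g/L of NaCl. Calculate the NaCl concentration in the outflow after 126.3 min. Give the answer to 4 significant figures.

3.271 g/L

Accumulation = in − out for the solute gives V dC/dt = Q(C_in − C).
So dC/dt = (C_in − C)/τ with τ = V/Q = 23.11/0.6041 = 38.2553 min.
This is linear first-order; C(t) = C_in + (C₀ − C_in) e^(−t/τ).
C(126.3) = 3.385 + (0.2782 − 3.385)·e^(−126.3/38.2553) = 3.385 + (-3.10680)·0.0368276 = 3.27058 g/L.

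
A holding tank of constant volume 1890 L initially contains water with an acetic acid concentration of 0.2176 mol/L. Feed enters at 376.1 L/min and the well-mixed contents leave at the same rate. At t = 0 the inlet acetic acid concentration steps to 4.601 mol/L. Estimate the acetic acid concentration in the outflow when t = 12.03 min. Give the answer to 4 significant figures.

4.201 mol/L

Mass balance on the solute (V constant): V dC/dt = Q(C_in − C).
So dC/dt = (C_in − C)/τ with τ = V/Q = 1890/376.1 = 5.02526 min.
Integrating: C(t) = C_in + (C₀ − C_in) e^(−t/τ).
C(12.03) = 4.601 + (0.2176 − 4.601)·e^(−12.03/5.02526) = 4.601 + (-4.38340)·0.0912724 = 4.20092 mol/L.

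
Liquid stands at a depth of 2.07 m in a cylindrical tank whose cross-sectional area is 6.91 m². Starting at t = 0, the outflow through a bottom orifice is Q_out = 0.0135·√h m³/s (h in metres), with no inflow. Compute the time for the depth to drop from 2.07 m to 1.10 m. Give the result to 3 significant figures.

A dh/dt = −Q_out = −0.0135 √h.
Separate and integrate: 2(√h − √h₀) = −(0.0135/A) t.
t = 2A(√h₀ − √h)/0.0135 = 2·6.91·(√2.07 − √1.10)/0.0135
  = 13.820 × (1.4387 − 1.0488) / 0.0135 = 399.18 s.

399 s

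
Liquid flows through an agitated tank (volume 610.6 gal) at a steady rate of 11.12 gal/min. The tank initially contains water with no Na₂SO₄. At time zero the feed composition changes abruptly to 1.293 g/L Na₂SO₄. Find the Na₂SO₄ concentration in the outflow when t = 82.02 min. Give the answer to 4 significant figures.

1.003 g/L

Mass balance on the solute (V constant): V dC/dt = Q(C_in − C).
Rewrite as dC/dt + C/τ = C_in/τ, τ = V/Q = 54.9101 min.
C approaches C_in exponentially: C(t) = C_in + (C₀ − C_in) e^(−t/τ).
C(82.02) = 1.293 + (0 − 1.293)·e^(−82.02/54.9101) = 1.293 + (-1.29300)·0.224537 = 1.00267 g/L.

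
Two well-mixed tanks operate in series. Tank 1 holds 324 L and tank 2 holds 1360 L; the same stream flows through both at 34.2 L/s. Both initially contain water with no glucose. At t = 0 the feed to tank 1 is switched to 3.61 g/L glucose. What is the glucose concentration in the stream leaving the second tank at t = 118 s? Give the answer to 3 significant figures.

3.37 g/L

Species balance on tank i: dCᵢ/dt = (Cᵢ₋₁ − Cᵢ)/τᵢ with τᵢ = Vᵢ/Q.
τ₁ = 324/34.2 = 9.4737 s; τ₂ = 1360/34.2 = 39.766 s.
Solving the cascade with C₁(0)=C₂(0)=0 gives C₂(t) = C_in[1 − (τ₁ e^(−t/τ₁) − τ₂ e^(−t/τ₂))/(τ₁ − τ₂)].
At t = 118: e^(−t/τ₁) = 3.8960e-06, e^(−t/τ₂) = 0.051439.
C₂ = 3.61·[1 − (9.4737·3.8960e-06 − 39.766·0.051439)/(-30.292)] = 3.61·0.93247 = 3.3662 g/L.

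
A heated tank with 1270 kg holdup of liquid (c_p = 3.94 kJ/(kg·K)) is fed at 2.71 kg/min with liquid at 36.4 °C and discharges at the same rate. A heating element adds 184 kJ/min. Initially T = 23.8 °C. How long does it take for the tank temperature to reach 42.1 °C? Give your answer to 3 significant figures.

M c_p dT/dt = ṁ c_p (T_in − T) + Q̇.
τ = M/ṁ = 468.63 min; T_ss = T_in + Q̇/(ṁ c_p) = 53.633 °C.
T(t) = T_ss + (T₀ − T_ss) e^(−t/τ). Set T = 42.1:
e^(−t/τ) = (42.1 − 53.633)/(23.8 − 53.633) = 0.38658
t = −468.63 · ln(0.38658) = 445.40 min.

445 min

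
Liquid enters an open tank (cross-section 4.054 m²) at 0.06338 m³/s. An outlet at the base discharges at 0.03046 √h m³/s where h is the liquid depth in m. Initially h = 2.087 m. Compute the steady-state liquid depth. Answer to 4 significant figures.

4.330 m

Mass balance (ρ constant): A dh/dt = Q_in − 0.03046 √h. At steady state dh/dt = 0:
Q_in = 0.03046 √h_ss ⇒ √h_ss = 0.06338/0.03046 = 2.08076.
h_ss = 2.08076² = 4.32957 m. (Since h₀ = 2.087 m < h_ss, the level will rise toward this value.)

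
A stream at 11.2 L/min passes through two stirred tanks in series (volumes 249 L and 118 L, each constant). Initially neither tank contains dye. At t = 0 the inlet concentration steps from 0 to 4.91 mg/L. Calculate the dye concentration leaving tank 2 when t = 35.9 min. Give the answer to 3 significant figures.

3.20 mg/L

Species balance on tank i: dCᵢ/dt = (Cᵢ₋₁ − Cᵢ)/τᵢ with τᵢ = Vᵢ/Q.
τ₁ = 249/11.2 = 22.232 min; τ₂ = 118/11.2 = 10.536 min.
Tank 1: C₁ = C_in(1 − e^(−t/τ₁)). Tank 2 (τ₁ ≠ τ₂): C₂ = C_in[1 − (τ₁ e^(−t/τ₁) − τ₂ e^(−t/τ₂))/(τ₁ − τ₂)].
At t = 35.9: e^(−t/τ₁) = 0.19893, e^(−t/τ₂) = 0.033125.
C₂ = 4.91·[1 − (22.232·0.19893 − 10.536·0.033125)/(11.696)] = 4.91·0.65171 = 3.1999 mg/L.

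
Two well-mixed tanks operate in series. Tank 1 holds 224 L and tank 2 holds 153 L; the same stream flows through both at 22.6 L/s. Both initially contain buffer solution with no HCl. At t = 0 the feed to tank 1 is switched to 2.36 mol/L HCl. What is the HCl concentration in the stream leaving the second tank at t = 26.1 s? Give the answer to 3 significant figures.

1.93 mol/L

Each tank obeys Vᵢ dCᵢ/dt = Q(Cᵢ₋₁ − Cᵢ), so τᵢ = Vᵢ/Q.
τ₁ = 224/22.6 = 9.9115 s; τ₂ = 153/22.6 = 6.7699 s.
Tank 1: C₁ = C_in(1 − e^(−t/τ₁)). Tank 2 (τ₁ ≠ τ₂): C₂ = C_in[1 − (τ₁ e^(−t/τ₁) − τ₂ e^(−t/τ₂))/(τ₁ − τ₂)].
At t = 26.1: e^(−t/τ₁) = 0.071841, e^(−t/τ₂) = 0.021167.
C₂ = 2.36·[1 − (9.9115·0.071841 − 6.7699·0.021167)/(3.1416)] = 2.36·0.81896 = 1.9327 mol/L.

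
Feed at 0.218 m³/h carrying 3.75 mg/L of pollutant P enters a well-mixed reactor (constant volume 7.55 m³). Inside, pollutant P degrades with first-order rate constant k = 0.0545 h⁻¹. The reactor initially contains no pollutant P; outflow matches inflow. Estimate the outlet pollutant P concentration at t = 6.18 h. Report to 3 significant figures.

V dC/dt = Q(C_in − C) − k V C.
dC/dt = (Q/V) C_in − (Q/V + k) C; effective rate a = Q/V + k = 0.028874 + 0.0545 = 0.083374 h⁻¹.
C_ss = Q C_in/(Q + kV) = 1.2987 mg/L; C(t) = C_ss + (C₀ − C_ss) e^(−a t).
C(6.18) = 1.2987 + (-1.2987)·e^(−0.083374·6.18) = 1.2987 + (-1.2987)·0.59735 = 0.52292 mg/L.

0.523 mg/L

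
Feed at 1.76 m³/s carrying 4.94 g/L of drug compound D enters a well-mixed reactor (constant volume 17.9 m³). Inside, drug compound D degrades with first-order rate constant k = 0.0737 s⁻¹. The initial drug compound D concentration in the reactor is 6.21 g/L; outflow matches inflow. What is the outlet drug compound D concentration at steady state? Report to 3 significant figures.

2.82 g/L

Species balance: V dC/dt = Q C_in − Q C − k V C.
Steady state (dC/dt = 0): C_ss = Q C_in/(Q + kV) = C_in/(1 + kV/Q).
C_ss = 1.76·4.94/(1.76 + 0.0737·17.9) = 8.6944/3.0792 = 2.8236 g/L.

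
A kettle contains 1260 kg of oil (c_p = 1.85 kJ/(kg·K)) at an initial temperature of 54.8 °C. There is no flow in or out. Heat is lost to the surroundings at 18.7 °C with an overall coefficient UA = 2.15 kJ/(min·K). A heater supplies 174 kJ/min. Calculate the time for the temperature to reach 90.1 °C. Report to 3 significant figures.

Unsteady energy balance on the tank contents: M c_p dT/dt = −UA(T − T_amb) + Q̇.
τ = M c_p/UA = 1084.2 min; T_ss = T_amb + Q̇/UA = 18.7 + 174/2.15 = 99.630 °C.
T(t) = T_ss + (T₀ − T_ss)e^(−t/τ); set T = 90.1:
t = −τ ln[(T − T_ss)/(T₀ − T_ss)] = −1084.2 · ln(0.21258) = 1678.8 min.

1680 min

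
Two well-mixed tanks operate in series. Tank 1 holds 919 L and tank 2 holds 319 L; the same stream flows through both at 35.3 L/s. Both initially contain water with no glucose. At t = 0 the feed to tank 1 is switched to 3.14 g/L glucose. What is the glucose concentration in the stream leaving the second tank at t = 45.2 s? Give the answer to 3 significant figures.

2.30 g/L

Time constants: τᵢ = Vᵢ/Q for each well-mixed tank.
τ₁ = 919/35.3 = 26.034 s; τ₂ = 319/35.3 = 9.0368 s.
Tank 1: C₁ = C_in(1 − e^(−t/τ₁)). Tank 2 (τ₁ ≠ τ₂): C₂ = C_in[1 − (τ₁ e^(−t/τ₁) − τ₂ e^(−t/τ₂))/(τ₁ − τ₂)].
At t = 45.2: e^(−t/τ₁) = 0.17619, e^(−t/τ₂) = 0.0067261.
C₂ = 3.14·[1 − (26.034·0.17619 − 9.0368·0.0067261)/(16.997)] = 3.14·0.73371 = 2.3039 g/L.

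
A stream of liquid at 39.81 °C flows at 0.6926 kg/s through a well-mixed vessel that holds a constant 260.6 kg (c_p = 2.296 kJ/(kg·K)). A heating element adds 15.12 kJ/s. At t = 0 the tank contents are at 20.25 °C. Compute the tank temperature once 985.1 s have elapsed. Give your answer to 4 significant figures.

47.20 °C

M c_p dT/dt = ṁ c_p (T_in − T) + Q̇.
Rearrange: dT/dt = (T_ss − T)/τ with τ = M/ṁ = 376.263 s and T_ss = T_in + Q̇/(ṁ c_p) = 49.3182 °C.
Solution: T(t) = T_ss + (T₀ − T_ss) e^(−t/τ).
T(985.1) = 49.3182 + (-29.0682)·e^(−985.1/376.263) = 49.3182 + (-29.0682)·0.0729404 = 47.1979 °C.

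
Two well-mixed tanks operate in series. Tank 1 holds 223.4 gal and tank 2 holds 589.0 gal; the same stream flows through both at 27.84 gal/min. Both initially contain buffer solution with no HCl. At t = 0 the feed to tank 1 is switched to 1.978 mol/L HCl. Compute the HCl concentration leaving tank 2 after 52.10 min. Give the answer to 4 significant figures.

Each tank obeys Vᵢ dCᵢ/dt = Q(Cᵢ₋₁ − Cᵢ), so τᵢ = Vᵢ/Q.
τ₁ = 223.4/27.84 = 8.02443 min; τ₂ = 589.0/27.84 = 21.1566 min.
Tank 1: C₁ = C_in(1 − e^(−t/τ₁)). Tank 2 (τ₁ ≠ τ₂): C₂ = C_in[1 − (τ₁ e^(−t/τ₁) − τ₂ e^(−t/τ₂))/(τ₁ − τ₂)].
At t = 52.10: e^(−t/τ₁) = 0.00151449, e^(−t/τ₂) = 0.0852142.
C₂ = 1.978·[1 − (8.02443·0.00151449 − 21.1566·0.0852142)/(-13.1322)] = 1.978·0.863641 = 1.70828 mol/L.

1.708 mol/L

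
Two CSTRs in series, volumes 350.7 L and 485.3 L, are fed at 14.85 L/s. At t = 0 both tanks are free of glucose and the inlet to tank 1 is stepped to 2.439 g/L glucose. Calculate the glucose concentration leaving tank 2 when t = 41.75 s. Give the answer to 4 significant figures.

Time constants: τᵢ = Vᵢ/Q for each well-mixed tank.
τ₁ = 350.7/14.85 = 23.6162 s; τ₂ = 485.3/14.85 = 32.6801 s.
Tank 1: C₁ = C_in(1 − e^(−t/τ₁)). Tank 2 (τ₁ ≠ τ₂): C₂ = C_in[1 − (τ₁ e^(−t/τ₁) − τ₂ e^(−t/τ₂))/(τ₁ − τ₂)].
At t = 41.75: e^(−t/τ₁) = 0.170698, e^(−t/τ₂) = 0.278724.
C₂ = 2.439·[1 − (23.6162·0.170698 − 32.6801·0.278724)/(-9.06397)] = 2.439·0.439817 = 1.07271 g/L.

1.073 g/L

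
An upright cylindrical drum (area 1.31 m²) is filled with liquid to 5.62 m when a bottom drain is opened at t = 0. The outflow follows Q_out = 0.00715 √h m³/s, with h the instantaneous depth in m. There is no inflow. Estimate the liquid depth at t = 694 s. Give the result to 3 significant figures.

0.227 m

With no inflow, A dh/dt = −0.00715 √h.
∫ h^(−1/2) dh = −(0.00715/A) ∫ dt, giving 2√h = 2√h₀ − (0.00715/A) t.
√h = √5.62 − 0.00715·694/(2·1.31) = 2.3707 − 1.8939 = 0.47672.
h = 0.47672² = 0.22726 m.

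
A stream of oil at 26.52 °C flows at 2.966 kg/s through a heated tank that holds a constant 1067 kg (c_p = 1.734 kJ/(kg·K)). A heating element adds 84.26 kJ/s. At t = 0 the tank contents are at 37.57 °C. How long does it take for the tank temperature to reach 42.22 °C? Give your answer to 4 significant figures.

739.2 s

Energy balance: M c_p dT/dt = ṁ c_p (T_in − T) + 84.26.
τ = M/ṁ = 359.744 s; T_ss = T_in + Q̇/(ṁ c_p) = 42.9033 °C.
T(t) = T_ss + (T₀ − T_ss) e^(−t/τ). Set T = 42.22:
e^(−t/τ) = (42.22 − 42.9033)/(37.57 − 42.9033) = 0.128119
t = −359.744 · ln(0.128119) = 739.201 s.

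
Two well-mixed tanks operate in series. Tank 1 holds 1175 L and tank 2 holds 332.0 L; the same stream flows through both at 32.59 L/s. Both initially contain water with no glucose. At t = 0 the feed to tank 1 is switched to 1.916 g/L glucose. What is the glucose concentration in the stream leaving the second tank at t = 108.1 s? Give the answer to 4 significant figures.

Each tank obeys Vᵢ dCᵢ/dt = Q(Cᵢ₋₁ − Cᵢ), so τᵢ = Vᵢ/Q.
τ₁ = 1175/32.59 = 36.0540 s; τ₂ = 332.0/32.59 = 10.1872 s.
Tank 1: C₁ = C_in(1 − e^(−t/τ₁)). Tank 2 (τ₁ ≠ τ₂): C₂ = C_in[1 − (τ₁ e^(−t/τ₁) − τ₂ e^(−t/τ₂))/(τ₁ − τ₂)].
At t = 108.1: e^(−t/τ₁) = 0.0498728, e^(−t/τ₂) = 2.46340e-05.
C₂ = 1.916·[1 − (36.0540·0.0498728 − 10.1872·2.46340e-05)/(25.8668)] = 1.916·0.930495 = 1.78283 g/L.

1.783 g/L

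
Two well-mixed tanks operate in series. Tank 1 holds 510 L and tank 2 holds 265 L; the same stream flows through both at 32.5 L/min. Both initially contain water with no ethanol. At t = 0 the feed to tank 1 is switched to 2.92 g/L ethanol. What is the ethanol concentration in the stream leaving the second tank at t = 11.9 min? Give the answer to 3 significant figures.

Each tank obeys Vᵢ dCᵢ/dt = Q(Cᵢ₋₁ − Cᵢ), so τᵢ = Vᵢ/Q.
τ₁ = 510/32.5 = 15.692 min; τ₂ = 265/32.5 = 8.1538 min.
Solving the cascade with C₁(0)=C₂(0)=0 gives C₂(t) = C_in[1 − (τ₁ e^(−t/τ₁) − τ₂ e^(−t/τ₂))/(τ₁ − τ₂)].
At t = 11.9: e^(−t/τ₁) = 0.46845, e^(−t/τ₂) = 0.23237.
C₂ = 2.92·[1 − (15.692·0.46845 − 8.1538·0.23237)/(7.5385)] = 2.92·0.27620 = 0.80651 g/L.

0.807 g/L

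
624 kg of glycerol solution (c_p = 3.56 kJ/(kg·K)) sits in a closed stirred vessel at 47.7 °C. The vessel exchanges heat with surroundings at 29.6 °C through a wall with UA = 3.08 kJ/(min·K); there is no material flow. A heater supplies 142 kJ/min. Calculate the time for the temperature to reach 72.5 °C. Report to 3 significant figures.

1560 min

Lumped-capacitance energy balance: M c_p dT/dt = UA(T_amb − T) + Q̇.
τ = M c_p/UA = 721.25 min; T_ss = T_amb + Q̇/UA = 29.6 + 142/3.08 = 75.704 °C.
T(t) = T_ss + (T₀ − T_ss)e^(−t/τ); set T = 72.5:
t = −τ ln[(T − T_ss)/(T₀ − T_ss)] = −721.25 · ln(0.11441) = 1563.6 min.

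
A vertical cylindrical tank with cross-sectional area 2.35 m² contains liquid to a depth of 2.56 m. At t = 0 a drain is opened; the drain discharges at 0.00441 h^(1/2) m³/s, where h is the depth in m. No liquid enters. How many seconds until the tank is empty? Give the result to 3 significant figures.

A dh/dt = −Q_out = −0.00441 √h.
Separate and integrate: 2(√h − √h₀) = −(0.00441/A) t.
Set h = 0: 2√h₀ = (0.00441/A) t_empty ⇒ t_empty = 2A√h₀/0.00441.
t_empty = 2·2.35·√2.56/0.00441 = 4.7000·1.6000/0.00441 = 1705.2 s.

1710 s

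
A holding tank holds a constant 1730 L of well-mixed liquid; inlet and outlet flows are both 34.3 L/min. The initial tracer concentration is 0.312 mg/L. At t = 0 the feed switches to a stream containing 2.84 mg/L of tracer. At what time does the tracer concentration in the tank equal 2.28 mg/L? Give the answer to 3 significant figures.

Accumulation = in − out for the solute gives V dC/dt = Q(C_in − C), so τ = V/Q = 50.437 min.
C(t) = C_in + (C₀ − C_in) e^(−t/τ). Set C = 2.28 and solve for t:
e^(−t/τ) = (C − C_in)/(C₀ − C_in) = (2.28 − 2.84)/(0.312 − 2.84) = 0.22152
t = −τ ln(…) = 50.437 × 1.5072 = 76.021 min.

76.0 min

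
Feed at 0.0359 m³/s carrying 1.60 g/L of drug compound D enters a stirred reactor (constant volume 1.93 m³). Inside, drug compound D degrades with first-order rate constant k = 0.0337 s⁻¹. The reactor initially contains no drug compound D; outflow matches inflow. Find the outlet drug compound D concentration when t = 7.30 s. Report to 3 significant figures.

0.181 g/L

Species balance: V dC/dt = Q C_in − Q C − k V C.
This is linear with rate a = Q/V + k = 0.052301 s⁻¹.
C_ss = Q C_in/(Q + kV) = 0.56905 g/L; C(t) = C_ss + (C₀ − C_ss) e^(−a t).
C(7.30) = 0.56905 + (-0.56905)·e^(−0.052301·7.30) = 0.56905 + (-0.56905)·0.68263 = 0.18060 g/L.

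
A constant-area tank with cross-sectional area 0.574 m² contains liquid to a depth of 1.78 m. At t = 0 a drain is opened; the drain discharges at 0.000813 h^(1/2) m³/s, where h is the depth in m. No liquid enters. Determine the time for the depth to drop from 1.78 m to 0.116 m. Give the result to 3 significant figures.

1400 s

With no inflow, A dh/dt = −0.000813 √h.
∫ h^(−1/2) dh = −(0.000813/A) ∫ dt, giving 2√h = 2√h₀ − (0.000813/A) t.
t = 2A(√h₀ − √h)/0.000813 = 2·0.574·(√1.78 − √0.116)/0.000813
  = 1.1480 × (1.3342 − 0.34059) / 0.000813 = 1403.0 s.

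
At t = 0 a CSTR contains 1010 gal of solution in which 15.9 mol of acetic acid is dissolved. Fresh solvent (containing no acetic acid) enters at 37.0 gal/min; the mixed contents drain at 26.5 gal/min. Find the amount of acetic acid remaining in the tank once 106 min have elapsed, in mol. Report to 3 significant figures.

2.44 mol

Let m(t) be the amount of acetic acid. Volume: V(t) = V₀ + (Q_in − Q_out) t = 1010 + 10.500 t; V(106) = 2123.0 gal.
Species balance (pure solvent in): dm/dt = −Q_out · m/V(t).
Separate: dm/m = −Q_out dt/V(t) ⇒ ln(m/m₀) = −(Q_out/(Q_in−Q_out)) ln(V/V₀).
m = m₀ (V₀/V)^(Q_out/(Q_in−Q_out)) = 15.9 × (1010/2123.0)^(2.5238) = 2.4386 mol.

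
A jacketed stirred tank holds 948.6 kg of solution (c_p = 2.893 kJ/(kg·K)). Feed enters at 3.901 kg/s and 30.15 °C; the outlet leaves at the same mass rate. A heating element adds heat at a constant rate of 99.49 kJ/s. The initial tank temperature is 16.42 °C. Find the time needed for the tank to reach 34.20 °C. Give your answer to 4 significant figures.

First-law balance (no shaft work): M c_p dT/dt = ṁ c_p (T_in − T) + 99.49.
τ = M/ṁ = 243.168 s; T_ss = T_in + Q̇/(ṁ c_p) = 38.9657 °C.
T(t) = T_ss + (T₀ − T_ss) e^(−t/τ). Set T = 34.20:
e^(−t/τ) = (34.20 − 38.9657)/(16.42 − 38.9657) = 0.211378
t = −243.168 · ln(0.211378) = 377.909 s.

377.9 s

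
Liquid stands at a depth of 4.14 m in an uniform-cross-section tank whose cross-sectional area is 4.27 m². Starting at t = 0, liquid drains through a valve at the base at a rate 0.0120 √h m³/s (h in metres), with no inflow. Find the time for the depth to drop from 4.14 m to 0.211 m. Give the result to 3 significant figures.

A dh/dt = −Q_out = −0.0120 √h.
∫ h^(−1/2) dh = −(0.0120/A) ∫ dt, giving 2√h = 2√h₀ − (0.0120/A) t.
t = 2A(√h₀ − √h)/0.0120 = 2·4.27·(√4.14 − √0.211)/0.0120
  = 8.5400 × (2.0347 − 0.45935) / 0.0120 = 1121.1 s.

1120 s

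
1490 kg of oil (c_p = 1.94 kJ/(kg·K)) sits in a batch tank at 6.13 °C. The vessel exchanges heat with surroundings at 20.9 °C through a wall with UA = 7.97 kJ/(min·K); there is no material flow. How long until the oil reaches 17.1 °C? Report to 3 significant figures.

Heat balance on the well-mixed liquid: M c_p dT/dt = −UA(T − T_amb).
τ = M c_p/UA = 362.69 min; T_ss = T_amb = 20.900 °C.
T(t) = T_ss + (T₀ − T_ss)e^(−t/τ); set T = 17.1:
t = −τ ln[(T − T_ss)/(T₀ − T_ss)] = −362.69 · ln(0.25728) = 492.38 min.

492 min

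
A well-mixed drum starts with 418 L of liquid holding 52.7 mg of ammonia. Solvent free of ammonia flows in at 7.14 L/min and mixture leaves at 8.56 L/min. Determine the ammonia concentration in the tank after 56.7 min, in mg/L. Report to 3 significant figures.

0.0430 mg/L

Let m(t) be the amount of ammonia. Volume: V(t) = V₀ + (Q_in − Q_out) t = 418 − 1.4200 t; V(56.7) = 337.49 L.
Species balance (pure solvent in): dm/dt = −Q_out · m/V(t).
dm/m = −Q_out dt/(V₀ − 1.4200 t); integrating gives ln(m/m₀) = −(Q_out/(Q_in−Q_out)) ln(V/V₀).
m = m₀ (V₀/V)^(Q_out/(Q_in−Q_out)) = 52.7 × (418/337.49)^(-6.0282) = 14.510 mg.
C = m/V = 14.510/337.49 = 0.042995 mg/L.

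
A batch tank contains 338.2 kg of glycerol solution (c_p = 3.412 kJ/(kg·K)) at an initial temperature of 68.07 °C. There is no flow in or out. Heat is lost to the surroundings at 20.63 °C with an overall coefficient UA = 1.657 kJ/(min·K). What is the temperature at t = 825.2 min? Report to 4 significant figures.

Lumped-capacitance energy balance: M c_p dT/dt = UA(T_amb − T).
dT/dt = (T_ss − T)/τ with T_ss = T_amb = 20.6300 °C, τ = M c_p/UA = 338.2·3.412/1.657 = 696.402 min.
T approaches T_ss exponentially: T(t) = T_ss + (T₀ − T_ss) e^(−t/τ).
T(825.2) = 20.6300 + (47.4400)·0.305762 = 35.1354 °C.

35.14 °C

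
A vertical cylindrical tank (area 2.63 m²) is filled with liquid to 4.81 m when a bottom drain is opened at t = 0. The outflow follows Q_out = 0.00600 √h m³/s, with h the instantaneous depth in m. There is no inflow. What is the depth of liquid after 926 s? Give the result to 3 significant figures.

1.29 m

A dh/dt = −Q_out = −0.00600 √h.
This is separable: 2 d(√h)/dt = −0.00600/A, so √h = √h₀ − (0.00600/(2A)) t.
√h = √4.81 − 0.00600·926/(2·2.63) = 2.1932 − 1.0563 = 1.1369.
h = 1.1369² = 1.2925 m.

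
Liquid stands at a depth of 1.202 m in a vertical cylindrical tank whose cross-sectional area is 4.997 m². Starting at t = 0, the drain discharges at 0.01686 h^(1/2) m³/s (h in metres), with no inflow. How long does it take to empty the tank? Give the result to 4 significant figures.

Unsteady balance on liquid volume: A dh/dt = −0.01686 √h.
Separate and integrate: 2(√h − √h₀) = −(0.01686/A) t.
Tank is empty when √h = 0: t_empty = 2A√h₀/0.01686.
t_empty = 2·4.997·√1.202/0.01686 = 9.99400·1.09636/0.01686 = 649.881 s.

649.9 s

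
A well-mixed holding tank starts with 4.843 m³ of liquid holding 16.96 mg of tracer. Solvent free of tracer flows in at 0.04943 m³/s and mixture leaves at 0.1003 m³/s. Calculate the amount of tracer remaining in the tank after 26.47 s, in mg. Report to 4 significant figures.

8.922 mg

Total volume: dV/dt = Q_in − Q_out = -0.0508700 m³/s, so V(t) = 4.843 − 0.0508700 t and V(26.47) = 3.49647 m³.
No tracer enters, so dm/dt = −Q_out · (m/V).
Separate: dm/m = −Q_out dt/V(t) ⇒ ln(m/m₀) = −(Q_out/(Q_in−Q_out)) ln(V/V₀).
m = m₀ (V₀/V)^(Q_out/(Q_in−Q_out)) = 16.96 × (4.843/3.49647)^(-1.97169) = 8.92199 mg.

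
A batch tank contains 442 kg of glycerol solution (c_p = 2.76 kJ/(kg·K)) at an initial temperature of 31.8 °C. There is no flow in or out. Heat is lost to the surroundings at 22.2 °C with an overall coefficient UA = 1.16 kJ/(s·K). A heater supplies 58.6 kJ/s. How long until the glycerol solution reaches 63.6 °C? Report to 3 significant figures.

1580 s

Lumped-capacitance energy balance: M c_p dT/dt = UA(T_amb − T) + Q̇.
τ = M c_p/UA = 1051.7 s; T_ss = T_amb + Q̇/UA = 22.2 + 58.6/1.16 = 72.717 °C.
T(t) = T_ss + (T₀ − T_ss)e^(−t/τ); set T = 63.6:
t = −τ ln[(T − T_ss)/(T₀ − T_ss)] = −1051.7 · ln(0.22282) = 1578.9 s.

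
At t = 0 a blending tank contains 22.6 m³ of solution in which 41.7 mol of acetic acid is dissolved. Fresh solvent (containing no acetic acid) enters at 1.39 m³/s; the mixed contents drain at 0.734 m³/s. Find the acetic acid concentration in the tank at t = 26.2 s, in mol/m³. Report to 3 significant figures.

0.557 mol/m³

Let m(t) be the amount of acetic acid. Volume: V(t) = V₀ + (Q_in − Q_out) t = 22.6 + 0.65600 t; V(26.2) = 39.787 m³.
Solute balance: dm/dt = 0 − Q_out C = −Q_out m/V(t).
Separate: dm/m = −Q_out dt/V(t) ⇒ ln(m/m₀) = −(Q_out/(Q_in−Q_out)) ln(V/V₀).
m = m₀ (V₀/V)^(Q_out/(Q_in−Q_out)) = 41.7 × (22.6/39.787)^(1.1189) = 22.146 mol.
C = m/V = 22.146/39.787 = 0.55661 mol/m³.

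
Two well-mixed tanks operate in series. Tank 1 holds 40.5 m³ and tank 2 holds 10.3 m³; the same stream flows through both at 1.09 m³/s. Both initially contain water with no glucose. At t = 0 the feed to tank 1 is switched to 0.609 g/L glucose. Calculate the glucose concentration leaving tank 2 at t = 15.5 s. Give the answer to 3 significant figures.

0.111 g/L

Each tank obeys Vᵢ dCᵢ/dt = Q(Cᵢ₋₁ − Cᵢ), so τᵢ = Vᵢ/Q.
τ₁ = 40.5/1.09 = 37.156 s; τ₂ = 10.3/1.09 = 9.4495 s.
Tank 1: C₁ = C_in(1 − e^(−t/τ₁)). Tank 2 (τ₁ ≠ τ₂): C₂ = C_in[1 − (τ₁ e^(−t/τ₁) − τ₂ e^(−t/τ₂))/(τ₁ − τ₂)].
At t = 15.5: e^(−t/τ₁) = 0.65892, e^(−t/τ₂) = 0.19392.
C₂ = 0.609·[1 − (37.156·0.65892 − 9.4495·0.19392)/(27.706)] = 0.609·0.18249 = 0.11114 g/L.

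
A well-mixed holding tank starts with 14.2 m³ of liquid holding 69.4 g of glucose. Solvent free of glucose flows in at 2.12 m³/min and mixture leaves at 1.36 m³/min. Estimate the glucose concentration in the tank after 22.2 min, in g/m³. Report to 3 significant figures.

0.550 g/m³

Let m(t) be the amount of glucose. Volume: V(t) = V₀ + (Q_in − Q_out) t = 14.2 + 0.76000 t; V(22.2) = 31.072 m³.
Species balance (pure solvent in): dm/dt = −Q_out · m/V(t).
Separate: dm/m = −Q_out dt/V(t) ⇒ ln(m/m₀) = −(Q_out/(Q_in−Q_out)) ln(V/V₀).
m = m₀ (V₀/V)^(Q_out/(Q_in−Q_out)) = 69.4 × (14.2/31.072)^(1.7895) = 17.092 g.
C = m/V = 17.092/31.072 = 0.55008 g/m³.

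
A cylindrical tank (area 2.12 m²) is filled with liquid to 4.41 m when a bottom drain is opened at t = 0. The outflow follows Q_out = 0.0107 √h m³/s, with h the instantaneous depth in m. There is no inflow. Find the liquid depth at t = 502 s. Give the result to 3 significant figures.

Volume balance on the tank: A dh/dt = −0.0107 √h.
Separate and integrate: 2(√h − √h₀) = −(0.0107/A) t.
√h = √4.41 − 0.0107·502/(2·2.12) = 2.1000 − 1.2668 = 0.83316.
h = 0.83316² = 0.69416 m.

0.694 m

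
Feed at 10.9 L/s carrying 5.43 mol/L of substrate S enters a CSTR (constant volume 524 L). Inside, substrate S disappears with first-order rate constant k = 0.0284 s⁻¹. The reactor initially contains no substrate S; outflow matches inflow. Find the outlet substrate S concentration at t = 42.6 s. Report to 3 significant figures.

2.01 mol/L

Accumulation = in − out − consumed: V dC/dt = Q C_in − Q C − k V C.
This is linear with rate a = Q/V + k = 0.049202 s⁻¹.
C_ss = Q C_in/(Q + kV) = 2.2957 mol/L; C(t) = C_ss + (C₀ − C_ss) e^(−a t).
C(42.6) = 2.2957 + (-2.2957)·e^(−0.049202·42.6) = 2.2957 + (-2.2957)·0.12295 = 2.0135 mol/L.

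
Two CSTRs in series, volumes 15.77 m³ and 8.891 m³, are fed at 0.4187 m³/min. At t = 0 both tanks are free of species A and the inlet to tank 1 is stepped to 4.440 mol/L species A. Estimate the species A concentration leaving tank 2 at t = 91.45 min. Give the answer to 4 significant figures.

3.619 mol/L

Time constants: τᵢ = Vᵢ/Q for each well-mixed tank.
τ₁ = 15.77/0.4187 = 37.6642 min; τ₂ = 8.891/0.4187 = 21.2348 min.
Solving the cascade with C₁(0)=C₂(0)=0 gives C₂(t) = C_in[1 − (τ₁ e^(−t/τ₁) − τ₂ e^(−t/τ₂))/(τ₁ − τ₂)].
At t = 91.45: e^(−t/τ₁) = 0.0882100, e^(−t/τ₂) = 0.0134791.
C₂ = 4.440·[1 − (37.6642·0.0882100 − 21.2348·0.0134791)/(16.4294)] = 4.440·0.815202 = 3.61949 mol/L.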